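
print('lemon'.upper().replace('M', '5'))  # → LE5ON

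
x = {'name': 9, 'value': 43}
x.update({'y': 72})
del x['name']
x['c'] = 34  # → {'value': 43, 'y': 72, 'c': 34}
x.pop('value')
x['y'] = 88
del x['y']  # {'c': 34}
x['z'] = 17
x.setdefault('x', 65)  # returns 65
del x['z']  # {'c': 34, 'x': 65}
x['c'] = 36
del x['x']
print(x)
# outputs {'c': 36}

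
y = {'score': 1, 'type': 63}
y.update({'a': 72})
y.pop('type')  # 63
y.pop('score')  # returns 1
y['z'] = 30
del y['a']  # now {'z': 30}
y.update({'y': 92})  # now {'z': 30, 'y': 92}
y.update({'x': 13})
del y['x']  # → {'z': 30, 'y': 92}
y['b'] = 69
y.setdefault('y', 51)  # 92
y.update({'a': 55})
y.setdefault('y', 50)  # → 92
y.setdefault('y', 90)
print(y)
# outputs {'z': 30, 'y': 92, 'b': 69, 'a': 55}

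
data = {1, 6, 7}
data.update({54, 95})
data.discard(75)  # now {1, 6, 7, 54, 95}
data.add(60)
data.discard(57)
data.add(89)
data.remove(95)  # {1, 6, 7, 54, 60, 89}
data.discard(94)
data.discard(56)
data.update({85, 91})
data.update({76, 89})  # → {1, 6, 7, 54, 60, 76, 85, 89, 91}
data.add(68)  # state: {1, 6, 7, 54, 60, 68, 76, 85, 89, 91}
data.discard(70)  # {1, 6, 7, 54, 60, 68, 76, 85, 89, 91}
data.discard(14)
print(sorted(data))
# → [1, 6, 7, 54, 60, 68, 76, 85, 89, 91]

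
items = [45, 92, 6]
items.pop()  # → 6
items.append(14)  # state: [45, 92, 14]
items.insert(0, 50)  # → [50, 45, 92, 14]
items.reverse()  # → [14, 92, 45, 50]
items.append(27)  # [14, 92, 45, 50, 27]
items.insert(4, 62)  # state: [14, 92, 45, 50, 62, 27]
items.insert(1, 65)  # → [14, 65, 92, 45, 50, 62, 27]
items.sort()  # [14, 27, 45, 50, 62, 65, 92]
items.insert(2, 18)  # [14, 27, 18, 45, 50, 62, 65, 92]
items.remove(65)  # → [14, 27, 18, 45, 50, 62, 92]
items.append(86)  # [14, 27, 18, 45, 50, 62, 92, 86]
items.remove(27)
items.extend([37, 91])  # [14, 18, 45, 50, 62, 92, 86, 37, 91]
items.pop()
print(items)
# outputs [14, 18, 45, 50, 62, 92, 86, 37]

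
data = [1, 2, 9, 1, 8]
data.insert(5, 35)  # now [1, 2, 9, 1, 8, 35]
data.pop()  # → 35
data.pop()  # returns 8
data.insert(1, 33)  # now [1, 33, 2, 9, 1]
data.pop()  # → 1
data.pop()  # 9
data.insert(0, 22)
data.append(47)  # [22, 1, 33, 2, 47]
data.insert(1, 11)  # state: [22, 11, 1, 33, 2, 47]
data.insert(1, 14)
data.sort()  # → [1, 2, 11, 14, 22, 33, 47]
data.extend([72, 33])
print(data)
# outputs [1, 2, 11, 14, 22, 33, 47, 72, 33]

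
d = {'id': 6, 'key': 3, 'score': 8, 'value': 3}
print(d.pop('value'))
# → 3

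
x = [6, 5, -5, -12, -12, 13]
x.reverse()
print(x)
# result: [13, -12, -12, -5, 5, 6]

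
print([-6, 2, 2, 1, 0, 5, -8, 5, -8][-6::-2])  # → [1, 2]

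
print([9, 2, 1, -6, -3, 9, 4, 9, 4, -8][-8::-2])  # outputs [1, 9]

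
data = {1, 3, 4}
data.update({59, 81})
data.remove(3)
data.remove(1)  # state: {4, 59, 81}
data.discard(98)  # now {4, 59, 81}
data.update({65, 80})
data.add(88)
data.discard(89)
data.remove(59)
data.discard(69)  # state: {4, 65, 80, 81, 88}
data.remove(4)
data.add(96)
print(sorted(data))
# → [65, 80, 81, 88, 96]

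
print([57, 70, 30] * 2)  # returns [57, 70, 30, 57, 70, 30]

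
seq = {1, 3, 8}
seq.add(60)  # {1, 3, 8, 60}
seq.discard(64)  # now {1, 3, 8, 60}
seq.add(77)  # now {1, 3, 8, 60, 77}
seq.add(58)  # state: {1, 3, 8, 58, 60, 77}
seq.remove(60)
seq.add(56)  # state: {1, 3, 8, 56, 58, 77}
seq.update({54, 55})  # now {1, 3, 8, 54, 55, 56, 58, 77}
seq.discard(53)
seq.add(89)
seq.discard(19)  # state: {1, 3, 8, 54, 55, 56, 58, 77, 89}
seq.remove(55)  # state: {1, 3, 8, 54, 56, 58, 77, 89}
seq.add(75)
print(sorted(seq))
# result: [1, 3, 8, 54, 56, 58, 75, 77, 89]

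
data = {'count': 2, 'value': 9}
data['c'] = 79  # {'count': 2, 'value': 9, 'c': 79}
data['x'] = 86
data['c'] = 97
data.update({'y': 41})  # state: {'count': 2, 'value': 9, 'c': 97, 'x': 86, 'y': 41}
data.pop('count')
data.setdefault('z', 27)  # 27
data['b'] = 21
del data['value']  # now {'c': 97, 'x': 86, 'y': 41, 'z': 27, 'b': 21}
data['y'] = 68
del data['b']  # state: {'c': 97, 'x': 86, 'y': 68, 'z': 27}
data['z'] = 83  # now {'c': 97, 'x': 86, 'y': 68, 'z': 83}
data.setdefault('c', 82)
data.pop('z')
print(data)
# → {'c': 97, 'x': 86, 'y': 68}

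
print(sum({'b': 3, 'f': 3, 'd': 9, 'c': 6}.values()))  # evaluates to 21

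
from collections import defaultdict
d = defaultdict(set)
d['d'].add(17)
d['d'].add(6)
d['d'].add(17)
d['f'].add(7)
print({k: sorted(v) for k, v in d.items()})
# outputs {'d': [6, 17], 'f': [7]}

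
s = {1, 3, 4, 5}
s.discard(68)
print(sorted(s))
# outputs [1, 3, 4, 5]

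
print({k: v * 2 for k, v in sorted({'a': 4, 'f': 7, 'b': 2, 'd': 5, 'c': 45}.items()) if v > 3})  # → {'a': 8, 'c': 90, 'd': 10, 'f': 14}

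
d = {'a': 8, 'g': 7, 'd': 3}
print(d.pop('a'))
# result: 8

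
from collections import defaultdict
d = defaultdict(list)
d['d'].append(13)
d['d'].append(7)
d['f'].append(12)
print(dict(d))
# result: {'d': [13, 7], 'f': [12]}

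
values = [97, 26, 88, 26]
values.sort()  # [26, 26, 88, 97]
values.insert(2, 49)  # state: [26, 26, 49, 88, 97]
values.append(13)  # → [26, 26, 49, 88, 97, 13]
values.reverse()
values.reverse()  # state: [26, 26, 49, 88, 97, 13]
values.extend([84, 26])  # [26, 26, 49, 88, 97, 13, 84, 26]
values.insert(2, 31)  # [26, 26, 31, 49, 88, 97, 13, 84, 26]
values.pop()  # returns 26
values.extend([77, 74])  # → [26, 26, 31, 49, 88, 97, 13, 84, 77, 74]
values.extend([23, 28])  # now [26, 26, 31, 49, 88, 97, 13, 84, 77, 74, 23, 28]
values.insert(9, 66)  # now [26, 26, 31, 49, 88, 97, 13, 84, 77, 66, 74, 23, 28]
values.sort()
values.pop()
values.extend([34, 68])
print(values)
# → [13, 23, 26, 26, 28, 31, 49, 66, 74, 77, 84, 88, 34, 68]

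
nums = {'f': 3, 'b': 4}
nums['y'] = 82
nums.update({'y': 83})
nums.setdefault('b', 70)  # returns 4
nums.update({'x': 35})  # {'f': 3, 'b': 4, 'y': 83, 'x': 35}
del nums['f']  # {'b': 4, 'y': 83, 'x': 35}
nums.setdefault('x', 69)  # 35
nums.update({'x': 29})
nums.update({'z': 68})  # {'b': 4, 'y': 83, 'x': 29, 'z': 68}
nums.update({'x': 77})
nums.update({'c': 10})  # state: {'b': 4, 'y': 83, 'x': 77, 'z': 68, 'c': 10}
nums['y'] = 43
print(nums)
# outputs {'b': 4, 'y': 43, 'x': 77, 'z': 68, 'c': 10}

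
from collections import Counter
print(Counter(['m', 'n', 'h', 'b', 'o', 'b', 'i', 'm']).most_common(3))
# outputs [('m', 2), ('b', 2), ('n', 1)]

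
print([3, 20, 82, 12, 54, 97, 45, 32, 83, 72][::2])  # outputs [3, 82, 54, 45, 83]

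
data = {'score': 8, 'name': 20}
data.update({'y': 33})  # {'score': 8, 'name': 20, 'y': 33}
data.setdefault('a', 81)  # 81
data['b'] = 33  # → {'score': 8, 'name': 20, 'y': 33, 'a': 81, 'b': 33}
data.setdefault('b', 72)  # 33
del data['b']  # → {'score': 8, 'name': 20, 'y': 33, 'a': 81}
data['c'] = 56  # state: {'score': 8, 'name': 20, 'y': 33, 'a': 81, 'c': 56}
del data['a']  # {'score': 8, 'name': 20, 'y': 33, 'c': 56}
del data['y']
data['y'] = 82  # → {'score': 8, 'name': 20, 'c': 56, 'y': 82}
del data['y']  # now {'score': 8, 'name': 20, 'c': 56}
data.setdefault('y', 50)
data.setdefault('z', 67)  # 67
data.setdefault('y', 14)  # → 50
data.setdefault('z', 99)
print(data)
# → {'score': 8, 'name': 20, 'c': 56, 'y': 50, 'z': 67}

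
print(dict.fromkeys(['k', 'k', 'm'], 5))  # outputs {'k': 5, 'm': 5}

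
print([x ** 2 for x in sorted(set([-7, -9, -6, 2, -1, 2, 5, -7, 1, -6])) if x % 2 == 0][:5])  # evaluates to [36, 4]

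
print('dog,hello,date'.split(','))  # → ['dog', 'hello', 'date']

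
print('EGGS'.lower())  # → eggs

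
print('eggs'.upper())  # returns EGGS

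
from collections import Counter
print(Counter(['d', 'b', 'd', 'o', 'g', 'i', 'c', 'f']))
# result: Counter({'d': 2, 'b': 1, 'o': 1, 'g': 1, 'i': 1, 'c': 1, 'f': 1})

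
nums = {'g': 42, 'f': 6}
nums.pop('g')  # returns 42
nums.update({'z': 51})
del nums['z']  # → {'f': 6}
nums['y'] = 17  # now {'f': 6, 'y': 17}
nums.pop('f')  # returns 6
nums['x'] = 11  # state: {'y': 17, 'x': 11}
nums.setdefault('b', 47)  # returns 47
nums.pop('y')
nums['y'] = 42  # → {'x': 11, 'b': 47, 'y': 42}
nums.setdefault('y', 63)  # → 42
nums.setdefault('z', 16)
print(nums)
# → {'x': 11, 'b': 47, 'y': 42, 'z': 16}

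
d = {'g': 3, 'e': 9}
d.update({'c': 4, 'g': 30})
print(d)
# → {'g': 30, 'e': 9, 'c': 4}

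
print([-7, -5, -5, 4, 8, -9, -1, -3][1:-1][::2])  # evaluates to [-5, 4, -9]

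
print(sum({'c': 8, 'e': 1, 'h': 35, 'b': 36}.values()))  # 80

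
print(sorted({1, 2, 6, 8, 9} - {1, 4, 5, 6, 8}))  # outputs [2, 9]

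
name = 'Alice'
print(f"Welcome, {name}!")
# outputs Welcome, Alice!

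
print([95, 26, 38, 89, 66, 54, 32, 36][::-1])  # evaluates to [36, 32, 54, 66, 89, 38, 26, 95]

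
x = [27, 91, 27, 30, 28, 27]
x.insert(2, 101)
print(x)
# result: [27, 91, 101, 27, 30, 28, 27]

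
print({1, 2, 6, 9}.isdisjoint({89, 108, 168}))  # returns True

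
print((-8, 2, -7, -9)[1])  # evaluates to 2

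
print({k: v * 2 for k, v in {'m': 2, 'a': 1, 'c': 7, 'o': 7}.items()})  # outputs {'m': 4, 'a': 2, 'c': 14, 'o': 14}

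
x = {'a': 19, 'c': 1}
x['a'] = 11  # {'a': 11, 'c': 1}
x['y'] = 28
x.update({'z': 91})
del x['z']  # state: {'a': 11, 'c': 1, 'y': 28}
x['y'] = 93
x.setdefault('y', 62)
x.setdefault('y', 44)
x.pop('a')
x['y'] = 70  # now {'c': 1, 'y': 70}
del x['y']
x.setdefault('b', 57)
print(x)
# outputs {'c': 1, 'b': 57}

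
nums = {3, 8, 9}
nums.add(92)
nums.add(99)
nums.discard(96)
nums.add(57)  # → {3, 8, 9, 57, 92, 99}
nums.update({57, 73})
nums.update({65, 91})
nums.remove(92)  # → {3, 8, 9, 57, 65, 73, 91, 99}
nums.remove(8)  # {3, 9, 57, 65, 73, 91, 99}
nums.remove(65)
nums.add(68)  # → {3, 9, 57, 68, 73, 91, 99}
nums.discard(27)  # {3, 9, 57, 68, 73, 91, 99}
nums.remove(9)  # {3, 57, 68, 73, 91, 99}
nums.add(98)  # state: {3, 57, 68, 73, 91, 98, 99}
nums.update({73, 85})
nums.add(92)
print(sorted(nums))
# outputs [3, 57, 68, 73, 85, 91, 92, 98, 99]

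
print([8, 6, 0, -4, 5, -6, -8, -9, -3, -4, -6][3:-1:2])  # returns [-4, -6, -9, -4]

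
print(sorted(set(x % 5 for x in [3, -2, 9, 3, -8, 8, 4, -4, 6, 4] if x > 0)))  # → [1, 3, 4]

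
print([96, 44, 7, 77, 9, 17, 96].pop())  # 96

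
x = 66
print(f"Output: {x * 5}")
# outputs Output: 330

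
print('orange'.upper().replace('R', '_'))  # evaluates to O_ANGE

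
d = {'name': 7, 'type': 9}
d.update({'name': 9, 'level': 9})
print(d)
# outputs {'name': 9, 'type': 9, 'level': 9}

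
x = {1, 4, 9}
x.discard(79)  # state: {1, 4, 9}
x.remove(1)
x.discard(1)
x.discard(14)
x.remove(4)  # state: {9}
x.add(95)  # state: {9, 95}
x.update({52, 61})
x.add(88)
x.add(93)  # {9, 52, 61, 88, 93, 95}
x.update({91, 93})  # {9, 52, 61, 88, 91, 93, 95}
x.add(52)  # {9, 52, 61, 88, 91, 93, 95}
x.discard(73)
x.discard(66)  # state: {9, 52, 61, 88, 91, 93, 95}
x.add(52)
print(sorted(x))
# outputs [9, 52, 61, 88, 91, 93, 95]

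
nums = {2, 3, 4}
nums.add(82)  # {2, 3, 4, 82}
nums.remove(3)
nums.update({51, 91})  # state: {2, 4, 51, 82, 91}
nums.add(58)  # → {2, 4, 51, 58, 82, 91}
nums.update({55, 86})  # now {2, 4, 51, 55, 58, 82, 86, 91}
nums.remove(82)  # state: {2, 4, 51, 55, 58, 86, 91}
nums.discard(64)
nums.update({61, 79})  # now {2, 4, 51, 55, 58, 61, 79, 86, 91}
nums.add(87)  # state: {2, 4, 51, 55, 58, 61, 79, 86, 87, 91}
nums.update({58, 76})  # {2, 4, 51, 55, 58, 61, 76, 79, 86, 87, 91}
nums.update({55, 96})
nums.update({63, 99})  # {2, 4, 51, 55, 58, 61, 63, 76, 79, 86, 87, 91, 96, 99}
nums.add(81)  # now {2, 4, 51, 55, 58, 61, 63, 76, 79, 81, 86, 87, 91, 96, 99}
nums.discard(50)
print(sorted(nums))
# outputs [2, 4, 51, 55, 58, 61, 63, 76, 79, 81, 86, 87, 91, 96, 99]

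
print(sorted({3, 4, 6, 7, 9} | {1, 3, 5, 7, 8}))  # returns [1, 3, 4, 5, 6, 7, 8, 9]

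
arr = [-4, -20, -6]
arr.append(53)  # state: [-4, -20, -6, 53]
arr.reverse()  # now [53, -6, -20, -4]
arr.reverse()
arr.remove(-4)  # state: [-20, -6, 53]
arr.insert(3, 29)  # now [-20, -6, 53, 29]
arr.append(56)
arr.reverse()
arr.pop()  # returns -20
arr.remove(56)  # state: [29, 53, -6]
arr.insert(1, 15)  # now [29, 15, 53, -6]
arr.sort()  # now [-6, 15, 29, 53]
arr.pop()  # 53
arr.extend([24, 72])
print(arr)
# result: [-6, 15, 29, 24, 72]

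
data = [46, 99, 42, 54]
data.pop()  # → 54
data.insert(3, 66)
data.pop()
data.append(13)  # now [46, 99, 42, 13]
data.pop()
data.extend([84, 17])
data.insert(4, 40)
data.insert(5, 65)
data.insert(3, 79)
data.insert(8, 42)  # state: [46, 99, 42, 79, 84, 40, 65, 17, 42]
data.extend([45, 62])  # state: [46, 99, 42, 79, 84, 40, 65, 17, 42, 45, 62]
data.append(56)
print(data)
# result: [46, 99, 42, 79, 84, 40, 65, 17, 42, 45, 62, 56]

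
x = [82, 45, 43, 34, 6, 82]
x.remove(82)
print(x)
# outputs [45, 43, 34, 6, 82]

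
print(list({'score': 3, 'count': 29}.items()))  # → [('score', 3), ('count', 29)]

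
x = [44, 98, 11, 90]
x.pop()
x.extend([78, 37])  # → [44, 98, 11, 78, 37]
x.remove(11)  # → [44, 98, 78, 37]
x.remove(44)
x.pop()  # 37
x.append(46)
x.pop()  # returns 46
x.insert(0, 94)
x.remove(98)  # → [94, 78]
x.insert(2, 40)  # [94, 78, 40]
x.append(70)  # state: [94, 78, 40, 70]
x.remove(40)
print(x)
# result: [94, 78, 70]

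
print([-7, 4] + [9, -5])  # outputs [-7, 4, 9, -5]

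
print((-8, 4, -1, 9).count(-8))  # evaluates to 1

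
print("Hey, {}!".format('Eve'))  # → Hey, Eve!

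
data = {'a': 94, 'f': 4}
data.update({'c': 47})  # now {'a': 94, 'f': 4, 'c': 47}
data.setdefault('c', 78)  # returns 47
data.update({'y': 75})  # {'a': 94, 'f': 4, 'c': 47, 'y': 75}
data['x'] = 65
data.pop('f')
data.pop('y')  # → 75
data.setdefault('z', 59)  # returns 59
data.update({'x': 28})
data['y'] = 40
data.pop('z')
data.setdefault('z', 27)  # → 27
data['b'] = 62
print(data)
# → {'a': 94, 'c': 47, 'x': 28, 'y': 40, 'z': 27, 'b': 62}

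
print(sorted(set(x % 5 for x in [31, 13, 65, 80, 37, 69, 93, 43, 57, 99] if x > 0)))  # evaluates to [0, 1, 2, 3, 4]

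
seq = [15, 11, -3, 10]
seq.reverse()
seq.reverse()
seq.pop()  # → 10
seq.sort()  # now [-3, 11, 15]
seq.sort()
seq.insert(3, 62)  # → [-3, 11, 15, 62]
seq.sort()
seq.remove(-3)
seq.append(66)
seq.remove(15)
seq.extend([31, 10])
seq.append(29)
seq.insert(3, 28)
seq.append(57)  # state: [11, 62, 66, 28, 31, 10, 29, 57]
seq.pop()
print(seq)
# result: [11, 62, 66, 28, 31, 10, 29]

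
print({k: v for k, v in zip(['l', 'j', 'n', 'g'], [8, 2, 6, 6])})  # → {'l': 8, 'j': 2, 'n': 6, 'g': 6}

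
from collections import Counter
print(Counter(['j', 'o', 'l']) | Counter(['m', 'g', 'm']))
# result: Counter({'m': 2, 'j': 1, 'o': 1, 'l': 1, 'g': 1})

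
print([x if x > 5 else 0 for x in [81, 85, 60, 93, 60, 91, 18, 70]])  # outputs [81, 85, 60, 93, 60, 91, 18, 70]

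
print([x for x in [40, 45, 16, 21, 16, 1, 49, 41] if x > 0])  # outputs [40, 45, 16, 21, 16, 1, 49, 41]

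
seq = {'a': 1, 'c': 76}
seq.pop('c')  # 76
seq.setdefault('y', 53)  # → 53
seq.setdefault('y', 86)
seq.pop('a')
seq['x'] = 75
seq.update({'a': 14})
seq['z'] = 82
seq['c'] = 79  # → {'y': 53, 'x': 75, 'a': 14, 'z': 82, 'c': 79}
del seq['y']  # {'x': 75, 'a': 14, 'z': 82, 'c': 79}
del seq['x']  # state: {'a': 14, 'z': 82, 'c': 79}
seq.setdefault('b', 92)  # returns 92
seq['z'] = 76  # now {'a': 14, 'z': 76, 'c': 79, 'b': 92}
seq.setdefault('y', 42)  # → 42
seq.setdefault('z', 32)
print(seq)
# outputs {'a': 14, 'z': 76, 'c': 79, 'b': 92, 'y': 42}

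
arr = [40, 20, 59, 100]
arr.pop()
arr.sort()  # [20, 40, 59]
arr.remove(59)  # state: [20, 40]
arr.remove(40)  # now [20]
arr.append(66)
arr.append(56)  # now [20, 66, 56]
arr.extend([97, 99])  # [20, 66, 56, 97, 99]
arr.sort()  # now [20, 56, 66, 97, 99]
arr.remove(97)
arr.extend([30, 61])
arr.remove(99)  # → [20, 56, 66, 30, 61]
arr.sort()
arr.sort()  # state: [20, 30, 56, 61, 66]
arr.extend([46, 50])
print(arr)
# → [20, 30, 56, 61, 66, 46, 50]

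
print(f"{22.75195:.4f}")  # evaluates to 22.7520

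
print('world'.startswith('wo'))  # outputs True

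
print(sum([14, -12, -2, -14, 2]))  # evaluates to -12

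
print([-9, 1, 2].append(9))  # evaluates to None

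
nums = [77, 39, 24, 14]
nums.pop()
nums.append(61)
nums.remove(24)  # [77, 39, 61]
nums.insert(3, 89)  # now [77, 39, 61, 89]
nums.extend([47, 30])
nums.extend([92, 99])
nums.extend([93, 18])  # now [77, 39, 61, 89, 47, 30, 92, 99, 93, 18]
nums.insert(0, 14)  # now [14, 77, 39, 61, 89, 47, 30, 92, 99, 93, 18]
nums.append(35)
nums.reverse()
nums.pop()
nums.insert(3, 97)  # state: [35, 18, 93, 97, 99, 92, 30, 47, 89, 61, 39, 77]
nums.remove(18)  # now [35, 93, 97, 99, 92, 30, 47, 89, 61, 39, 77]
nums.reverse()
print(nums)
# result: [77, 39, 61, 89, 47, 30, 92, 99, 97, 93, 35]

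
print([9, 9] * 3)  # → [9, 9, 9, 9, 9, 9]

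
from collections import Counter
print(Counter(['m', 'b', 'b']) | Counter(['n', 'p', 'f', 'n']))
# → Counter({'b': 2, 'n': 2, 'm': 1, 'p': 1, 'f': 1})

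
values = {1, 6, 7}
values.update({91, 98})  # {1, 6, 7, 91, 98}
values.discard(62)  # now {1, 6, 7, 91, 98}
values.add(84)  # {1, 6, 7, 84, 91, 98}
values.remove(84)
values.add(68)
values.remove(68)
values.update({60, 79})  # {1, 6, 7, 60, 79, 91, 98}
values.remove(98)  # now {1, 6, 7, 60, 79, 91}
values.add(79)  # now {1, 6, 7, 60, 79, 91}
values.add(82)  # {1, 6, 7, 60, 79, 82, 91}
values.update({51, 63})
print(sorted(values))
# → [1, 6, 7, 51, 60, 63, 79, 82, 91]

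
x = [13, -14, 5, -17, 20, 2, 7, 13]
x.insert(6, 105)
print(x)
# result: [13, -14, 5, -17, 20, 2, 105, 7, 13]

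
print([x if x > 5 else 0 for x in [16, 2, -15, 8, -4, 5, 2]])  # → [16, 0, 0, 8, 0, 0, 0]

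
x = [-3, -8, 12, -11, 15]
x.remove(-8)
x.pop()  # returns 15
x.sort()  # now [-11, -3, 12]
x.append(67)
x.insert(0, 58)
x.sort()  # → [-11, -3, 12, 58, 67]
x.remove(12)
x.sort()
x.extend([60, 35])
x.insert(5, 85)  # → [-11, -3, 58, 67, 60, 85, 35]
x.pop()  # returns 35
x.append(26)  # [-11, -3, 58, 67, 60, 85, 26]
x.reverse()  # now [26, 85, 60, 67, 58, -3, -11]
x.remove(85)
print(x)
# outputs [26, 60, 67, 58, -3, -11]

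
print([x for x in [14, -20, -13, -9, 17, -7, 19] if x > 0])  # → [14, 17, 19]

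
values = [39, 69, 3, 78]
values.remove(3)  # [39, 69, 78]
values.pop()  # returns 78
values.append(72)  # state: [39, 69, 72]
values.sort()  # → [39, 69, 72]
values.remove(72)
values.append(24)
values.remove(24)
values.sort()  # [39, 69]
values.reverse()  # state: [69, 39]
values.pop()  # 39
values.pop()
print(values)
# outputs []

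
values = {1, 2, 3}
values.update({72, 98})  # {1, 2, 3, 72, 98}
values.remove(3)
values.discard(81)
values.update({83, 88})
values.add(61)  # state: {1, 2, 61, 72, 83, 88, 98}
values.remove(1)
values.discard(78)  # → {2, 61, 72, 83, 88, 98}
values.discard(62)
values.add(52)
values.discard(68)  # {2, 52, 61, 72, 83, 88, 98}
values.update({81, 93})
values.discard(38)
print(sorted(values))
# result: [2, 52, 61, 72, 81, 83, 88, 93, 98]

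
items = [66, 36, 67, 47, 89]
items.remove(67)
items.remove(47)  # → [66, 36, 89]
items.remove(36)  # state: [66, 89]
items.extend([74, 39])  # [66, 89, 74, 39]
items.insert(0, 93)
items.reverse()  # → [39, 74, 89, 66, 93]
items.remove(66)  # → [39, 74, 89, 93]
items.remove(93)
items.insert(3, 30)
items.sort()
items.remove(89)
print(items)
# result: [30, 39, 74]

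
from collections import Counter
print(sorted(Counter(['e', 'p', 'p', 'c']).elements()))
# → ['c', 'e', 'p', 'p']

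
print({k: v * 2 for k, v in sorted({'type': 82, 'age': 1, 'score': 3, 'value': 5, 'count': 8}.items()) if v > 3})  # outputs {'count': 16, 'type': 164, 'value': 10}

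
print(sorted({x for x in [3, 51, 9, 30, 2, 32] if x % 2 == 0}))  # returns [2, 30, 32]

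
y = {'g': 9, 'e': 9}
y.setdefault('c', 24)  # 24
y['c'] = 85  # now {'g': 9, 'e': 9, 'c': 85}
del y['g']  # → {'e': 9, 'c': 85}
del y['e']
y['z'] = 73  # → {'c': 85, 'z': 73}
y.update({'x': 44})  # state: {'c': 85, 'z': 73, 'x': 44}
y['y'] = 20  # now {'c': 85, 'z': 73, 'x': 44, 'y': 20}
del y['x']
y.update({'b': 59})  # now {'c': 85, 'z': 73, 'y': 20, 'b': 59}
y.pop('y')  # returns 20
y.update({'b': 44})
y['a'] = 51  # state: {'c': 85, 'z': 73, 'b': 44, 'a': 51}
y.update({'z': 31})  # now {'c': 85, 'z': 31, 'b': 44, 'a': 51}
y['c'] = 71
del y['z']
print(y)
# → {'c': 71, 'b': 44, 'a': 51}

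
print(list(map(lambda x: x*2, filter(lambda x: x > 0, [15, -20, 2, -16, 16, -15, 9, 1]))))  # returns [30, 4, 32, 18, 2]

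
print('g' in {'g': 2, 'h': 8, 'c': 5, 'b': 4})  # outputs True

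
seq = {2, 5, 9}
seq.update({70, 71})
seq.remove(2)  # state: {5, 9, 70, 71}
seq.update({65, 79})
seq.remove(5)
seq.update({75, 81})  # {9, 65, 70, 71, 75, 79, 81}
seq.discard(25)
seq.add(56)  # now {9, 56, 65, 70, 71, 75, 79, 81}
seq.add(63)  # {9, 56, 63, 65, 70, 71, 75, 79, 81}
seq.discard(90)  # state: {9, 56, 63, 65, 70, 71, 75, 79, 81}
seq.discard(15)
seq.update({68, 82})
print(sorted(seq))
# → [9, 56, 63, 65, 68, 70, 71, 75, 79, 81, 82]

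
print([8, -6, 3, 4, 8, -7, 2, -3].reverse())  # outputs None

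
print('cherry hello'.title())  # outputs Cherry Hello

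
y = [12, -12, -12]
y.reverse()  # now [-12, -12, 12]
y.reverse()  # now [12, -12, -12]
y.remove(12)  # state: [-12, -12]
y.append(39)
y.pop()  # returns 39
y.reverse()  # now [-12, -12]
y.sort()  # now [-12, -12]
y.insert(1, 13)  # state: [-12, 13, -12]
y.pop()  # -12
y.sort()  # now [-12, 13]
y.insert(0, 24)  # [24, -12, 13]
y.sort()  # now [-12, 13, 24]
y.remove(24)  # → [-12, 13]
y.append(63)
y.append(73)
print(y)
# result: [-12, 13, 63, 73]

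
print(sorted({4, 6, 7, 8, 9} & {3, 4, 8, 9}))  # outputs [4, 8, 9]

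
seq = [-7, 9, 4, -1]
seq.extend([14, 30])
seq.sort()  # [-7, -1, 4, 9, 14, 30]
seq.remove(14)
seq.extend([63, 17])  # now [-7, -1, 4, 9, 30, 63, 17]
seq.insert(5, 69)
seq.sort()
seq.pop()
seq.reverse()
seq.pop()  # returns -7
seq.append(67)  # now [63, 30, 17, 9, 4, -1, 67]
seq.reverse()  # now [67, -1, 4, 9, 17, 30, 63]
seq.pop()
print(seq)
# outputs [67, -1, 4, 9, 17, 30]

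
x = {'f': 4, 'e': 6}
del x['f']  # {'e': 6}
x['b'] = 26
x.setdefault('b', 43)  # 26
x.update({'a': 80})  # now {'e': 6, 'b': 26, 'a': 80}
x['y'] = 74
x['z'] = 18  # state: {'e': 6, 'b': 26, 'a': 80, 'y': 74, 'z': 18}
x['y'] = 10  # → {'e': 6, 'b': 26, 'a': 80, 'y': 10, 'z': 18}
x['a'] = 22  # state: {'e': 6, 'b': 26, 'a': 22, 'y': 10, 'z': 18}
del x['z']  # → {'e': 6, 'b': 26, 'a': 22, 'y': 10}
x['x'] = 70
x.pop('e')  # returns 6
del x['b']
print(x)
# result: {'a': 22, 'y': 10, 'x': 70}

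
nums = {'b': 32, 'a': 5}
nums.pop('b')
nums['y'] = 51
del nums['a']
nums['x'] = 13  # {'y': 51, 'x': 13}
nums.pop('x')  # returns 13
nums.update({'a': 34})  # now {'y': 51, 'a': 34}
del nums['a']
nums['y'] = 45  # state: {'y': 45}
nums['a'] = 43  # {'y': 45, 'a': 43}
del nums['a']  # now {'y': 45}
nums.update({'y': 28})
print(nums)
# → {'y': 28}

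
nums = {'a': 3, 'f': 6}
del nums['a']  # {'f': 6}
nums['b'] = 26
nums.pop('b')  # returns 26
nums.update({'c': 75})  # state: {'f': 6, 'c': 75}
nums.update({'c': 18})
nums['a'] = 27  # {'f': 6, 'c': 18, 'a': 27}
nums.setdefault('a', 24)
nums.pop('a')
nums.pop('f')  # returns 6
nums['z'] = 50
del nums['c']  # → {'z': 50}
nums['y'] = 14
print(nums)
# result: {'z': 50, 'y': 14}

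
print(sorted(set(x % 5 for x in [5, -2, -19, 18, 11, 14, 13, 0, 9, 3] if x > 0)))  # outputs [0, 1, 3, 4]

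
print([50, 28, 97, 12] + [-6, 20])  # [50, 28, 97, 12, -6, 20]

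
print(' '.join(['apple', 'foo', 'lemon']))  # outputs apple foo lemon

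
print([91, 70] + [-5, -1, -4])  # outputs [91, 70, -5, -1, -4]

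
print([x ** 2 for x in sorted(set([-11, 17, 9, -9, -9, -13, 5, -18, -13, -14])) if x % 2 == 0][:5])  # [324, 196]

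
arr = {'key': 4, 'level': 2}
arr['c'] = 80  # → {'key': 4, 'level': 2, 'c': 80}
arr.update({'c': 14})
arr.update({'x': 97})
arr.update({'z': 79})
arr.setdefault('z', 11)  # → 79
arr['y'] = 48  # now {'key': 4, 'level': 2, 'c': 14, 'x': 97, 'z': 79, 'y': 48}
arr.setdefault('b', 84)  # 84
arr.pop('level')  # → 2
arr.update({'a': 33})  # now {'key': 4, 'c': 14, 'x': 97, 'z': 79, 'y': 48, 'b': 84, 'a': 33}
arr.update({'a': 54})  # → {'key': 4, 'c': 14, 'x': 97, 'z': 79, 'y': 48, 'b': 84, 'a': 54}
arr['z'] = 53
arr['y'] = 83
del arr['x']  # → {'key': 4, 'c': 14, 'z': 53, 'y': 83, 'b': 84, 'a': 54}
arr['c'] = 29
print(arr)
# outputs {'key': 4, 'c': 29, 'z': 53, 'y': 83, 'b': 84, 'a': 54}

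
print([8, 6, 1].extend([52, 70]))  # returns None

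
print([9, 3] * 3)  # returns [9, 3, 9, 3, 9, 3]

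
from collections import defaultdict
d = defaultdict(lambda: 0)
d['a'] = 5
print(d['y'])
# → 0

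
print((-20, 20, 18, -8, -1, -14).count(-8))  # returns 1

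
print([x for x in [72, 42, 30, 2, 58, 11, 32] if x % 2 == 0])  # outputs [72, 42, 30, 2, 58, 32]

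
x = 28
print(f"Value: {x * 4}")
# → Value: 112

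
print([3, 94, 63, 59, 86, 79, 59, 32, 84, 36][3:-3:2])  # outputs [59, 79]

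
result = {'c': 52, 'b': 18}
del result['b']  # {'c': 52}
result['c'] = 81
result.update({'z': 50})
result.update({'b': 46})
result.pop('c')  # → 81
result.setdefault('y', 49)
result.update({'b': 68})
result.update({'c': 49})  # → {'z': 50, 'b': 68, 'y': 49, 'c': 49}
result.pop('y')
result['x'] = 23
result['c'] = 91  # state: {'z': 50, 'b': 68, 'c': 91, 'x': 23}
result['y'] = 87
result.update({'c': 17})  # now {'z': 50, 'b': 68, 'c': 17, 'x': 23, 'y': 87}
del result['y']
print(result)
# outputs {'z': 50, 'b': 68, 'c': 17, 'x': 23}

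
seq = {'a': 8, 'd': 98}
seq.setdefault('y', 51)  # 51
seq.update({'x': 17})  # {'a': 8, 'd': 98, 'y': 51, 'x': 17}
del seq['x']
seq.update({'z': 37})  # {'a': 8, 'd': 98, 'y': 51, 'z': 37}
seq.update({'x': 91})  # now {'a': 8, 'd': 98, 'y': 51, 'z': 37, 'x': 91}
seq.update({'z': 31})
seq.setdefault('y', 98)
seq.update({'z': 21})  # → {'a': 8, 'd': 98, 'y': 51, 'z': 21, 'x': 91}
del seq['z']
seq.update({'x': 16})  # {'a': 8, 'd': 98, 'y': 51, 'x': 16}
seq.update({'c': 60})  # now {'a': 8, 'd': 98, 'y': 51, 'x': 16, 'c': 60}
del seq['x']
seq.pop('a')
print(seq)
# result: {'d': 98, 'y': 51, 'c': 60}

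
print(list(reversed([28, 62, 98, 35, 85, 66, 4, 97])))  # [97, 4, 66, 85, 35, 98, 62, 28]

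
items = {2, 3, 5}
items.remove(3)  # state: {2, 5}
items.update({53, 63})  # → {2, 5, 53, 63}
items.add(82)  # {2, 5, 53, 63, 82}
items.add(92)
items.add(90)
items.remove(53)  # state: {2, 5, 63, 82, 90, 92}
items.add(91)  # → {2, 5, 63, 82, 90, 91, 92}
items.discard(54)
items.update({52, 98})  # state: {2, 5, 52, 63, 82, 90, 91, 92, 98}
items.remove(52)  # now {2, 5, 63, 82, 90, 91, 92, 98}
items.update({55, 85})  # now {2, 5, 55, 63, 82, 85, 90, 91, 92, 98}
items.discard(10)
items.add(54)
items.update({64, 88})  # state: {2, 5, 54, 55, 63, 64, 82, 85, 88, 90, 91, 92, 98}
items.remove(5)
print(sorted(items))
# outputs [2, 54, 55, 63, 64, 82, 85, 88, 90, 91, 92, 98]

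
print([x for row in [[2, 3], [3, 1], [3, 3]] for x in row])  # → [2, 3, 3, 1, 3, 3]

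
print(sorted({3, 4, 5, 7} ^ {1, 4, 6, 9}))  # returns [1, 3, 5, 6, 7, 9]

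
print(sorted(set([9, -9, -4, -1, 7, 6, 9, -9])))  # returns [-9, -4, -1, 6, 7, 9]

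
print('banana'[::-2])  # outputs aaa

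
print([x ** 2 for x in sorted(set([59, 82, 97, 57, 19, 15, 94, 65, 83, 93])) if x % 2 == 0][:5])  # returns [6724, 8836]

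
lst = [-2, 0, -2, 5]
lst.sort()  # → [-2, -2, 0, 5]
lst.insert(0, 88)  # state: [88, -2, -2, 0, 5]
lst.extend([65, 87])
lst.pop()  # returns 87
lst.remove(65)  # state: [88, -2, -2, 0, 5]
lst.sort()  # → [-2, -2, 0, 5, 88]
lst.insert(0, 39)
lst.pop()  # 88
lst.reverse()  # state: [5, 0, -2, -2, 39]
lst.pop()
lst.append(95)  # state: [5, 0, -2, -2, 95]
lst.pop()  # 95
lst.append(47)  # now [5, 0, -2, -2, 47]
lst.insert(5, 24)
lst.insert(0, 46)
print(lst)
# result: [46, 5, 0, -2, -2, 47, 24]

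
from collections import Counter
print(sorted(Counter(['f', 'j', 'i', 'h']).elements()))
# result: ['f', 'h', 'i', 'j']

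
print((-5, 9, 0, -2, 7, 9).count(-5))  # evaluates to 1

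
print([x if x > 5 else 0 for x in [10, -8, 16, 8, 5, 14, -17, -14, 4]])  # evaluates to [10, 0, 16, 8, 0, 14, 0, 0, 0]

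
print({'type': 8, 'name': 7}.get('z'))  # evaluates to None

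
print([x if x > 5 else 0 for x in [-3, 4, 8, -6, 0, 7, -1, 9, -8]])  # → [0, 0, 8, 0, 0, 7, 0, 9, 0]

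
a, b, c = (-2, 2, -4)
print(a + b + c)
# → -4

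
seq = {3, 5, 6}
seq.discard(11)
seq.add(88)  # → {3, 5, 6, 88}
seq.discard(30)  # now {3, 5, 6, 88}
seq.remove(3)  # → {5, 6, 88}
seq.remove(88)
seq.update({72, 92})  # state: {5, 6, 72, 92}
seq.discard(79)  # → {5, 6, 72, 92}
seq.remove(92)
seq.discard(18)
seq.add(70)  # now {5, 6, 70, 72}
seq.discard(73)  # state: {5, 6, 70, 72}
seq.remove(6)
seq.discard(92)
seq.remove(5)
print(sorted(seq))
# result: [70, 72]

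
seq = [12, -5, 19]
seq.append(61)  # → [12, -5, 19, 61]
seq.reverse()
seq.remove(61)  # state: [19, -5, 12]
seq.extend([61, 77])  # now [19, -5, 12, 61, 77]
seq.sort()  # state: [-5, 12, 19, 61, 77]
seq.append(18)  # [-5, 12, 19, 61, 77, 18]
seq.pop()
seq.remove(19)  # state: [-5, 12, 61, 77]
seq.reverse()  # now [77, 61, 12, -5]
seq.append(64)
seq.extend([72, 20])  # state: [77, 61, 12, -5, 64, 72, 20]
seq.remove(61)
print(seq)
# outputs [77, 12, -5, 64, 72, 20]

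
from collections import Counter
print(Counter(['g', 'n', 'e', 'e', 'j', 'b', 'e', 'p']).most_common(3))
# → [('e', 3), ('g', 1), ('n', 1)]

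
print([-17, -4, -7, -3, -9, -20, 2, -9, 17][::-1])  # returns [17, -9, 2, -20, -9, -3, -7, -4, -17]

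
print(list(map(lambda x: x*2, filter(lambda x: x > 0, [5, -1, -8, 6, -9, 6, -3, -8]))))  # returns [10, 12, 12]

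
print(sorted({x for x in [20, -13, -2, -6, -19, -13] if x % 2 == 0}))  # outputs [-6, -2, 20]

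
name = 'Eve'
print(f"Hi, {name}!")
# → Hi, Eve!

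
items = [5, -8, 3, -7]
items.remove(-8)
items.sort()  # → [-7, 3, 5]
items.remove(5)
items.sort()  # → [-7, 3]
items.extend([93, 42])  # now [-7, 3, 93, 42]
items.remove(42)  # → [-7, 3, 93]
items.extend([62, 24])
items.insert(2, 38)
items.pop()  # 24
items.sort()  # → [-7, 3, 38, 62, 93]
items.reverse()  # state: [93, 62, 38, 3, -7]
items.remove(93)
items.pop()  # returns -7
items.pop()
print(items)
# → [62, 38]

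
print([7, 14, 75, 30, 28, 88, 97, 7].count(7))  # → 2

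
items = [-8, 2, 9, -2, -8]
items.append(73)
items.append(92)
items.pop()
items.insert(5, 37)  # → [-8, 2, 9, -2, -8, 37, 73]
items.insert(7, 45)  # [-8, 2, 9, -2, -8, 37, 73, 45]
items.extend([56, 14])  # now [-8, 2, 9, -2, -8, 37, 73, 45, 56, 14]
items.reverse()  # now [14, 56, 45, 73, 37, -8, -2, 9, 2, -8]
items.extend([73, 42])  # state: [14, 56, 45, 73, 37, -8, -2, 9, 2, -8, 73, 42]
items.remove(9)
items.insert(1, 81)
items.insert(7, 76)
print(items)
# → [14, 81, 56, 45, 73, 37, -8, 76, -2, 2, -8, 73, 42]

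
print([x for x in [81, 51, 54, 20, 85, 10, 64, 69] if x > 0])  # [81, 51, 54, 20, 85, 10, 64, 69]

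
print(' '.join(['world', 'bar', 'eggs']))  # world bar eggs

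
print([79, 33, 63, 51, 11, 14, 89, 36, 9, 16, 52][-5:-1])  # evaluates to [89, 36, 9, 16]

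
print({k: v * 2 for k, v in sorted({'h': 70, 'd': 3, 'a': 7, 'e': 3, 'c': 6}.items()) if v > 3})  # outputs {'a': 14, 'c': 12, 'h': 140}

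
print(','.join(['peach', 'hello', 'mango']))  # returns peach,hello,mango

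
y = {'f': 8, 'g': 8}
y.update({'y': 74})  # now {'f': 8, 'g': 8, 'y': 74}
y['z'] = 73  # {'f': 8, 'g': 8, 'y': 74, 'z': 73}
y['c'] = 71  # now {'f': 8, 'g': 8, 'y': 74, 'z': 73, 'c': 71}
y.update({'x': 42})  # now {'f': 8, 'g': 8, 'y': 74, 'z': 73, 'c': 71, 'x': 42}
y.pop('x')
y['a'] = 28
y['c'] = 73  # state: {'f': 8, 'g': 8, 'y': 74, 'z': 73, 'c': 73, 'a': 28}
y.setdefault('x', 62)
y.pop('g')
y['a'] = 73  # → {'f': 8, 'y': 74, 'z': 73, 'c': 73, 'a': 73, 'x': 62}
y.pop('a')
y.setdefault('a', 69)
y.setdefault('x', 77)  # 62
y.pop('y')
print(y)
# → {'f': 8, 'z': 73, 'c': 73, 'x': 62, 'a': 69}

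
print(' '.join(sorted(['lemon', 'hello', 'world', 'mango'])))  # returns hello lemon mango world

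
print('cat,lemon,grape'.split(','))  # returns ['cat', 'lemon', 'grape']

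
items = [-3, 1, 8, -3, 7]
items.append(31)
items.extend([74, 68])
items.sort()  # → [-3, -3, 1, 7, 8, 31, 68, 74]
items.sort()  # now [-3, -3, 1, 7, 8, 31, 68, 74]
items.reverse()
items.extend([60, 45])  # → [74, 68, 31, 8, 7, 1, -3, -3, 60, 45]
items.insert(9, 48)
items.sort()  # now [-3, -3, 1, 7, 8, 31, 45, 48, 60, 68, 74]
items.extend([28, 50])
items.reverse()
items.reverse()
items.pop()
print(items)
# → [-3, -3, 1, 7, 8, 31, 45, 48, 60, 68, 74, 28]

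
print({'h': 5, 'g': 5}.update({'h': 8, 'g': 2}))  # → None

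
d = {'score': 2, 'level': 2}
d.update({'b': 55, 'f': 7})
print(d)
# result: {'score': 2, 'level': 2, 'b': 55, 'f': 7}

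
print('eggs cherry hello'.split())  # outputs ['eggs', 'cherry', 'hello']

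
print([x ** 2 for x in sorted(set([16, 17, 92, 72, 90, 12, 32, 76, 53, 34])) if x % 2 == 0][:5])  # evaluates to [144, 256, 1024, 1156, 5184]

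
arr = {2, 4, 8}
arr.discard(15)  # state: {2, 4, 8}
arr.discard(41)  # {2, 4, 8}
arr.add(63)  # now {2, 4, 8, 63}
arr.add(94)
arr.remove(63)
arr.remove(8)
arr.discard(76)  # {2, 4, 94}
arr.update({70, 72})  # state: {2, 4, 70, 72, 94}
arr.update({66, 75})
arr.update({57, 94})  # {2, 4, 57, 66, 70, 72, 75, 94}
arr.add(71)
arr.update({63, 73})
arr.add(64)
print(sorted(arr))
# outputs [2, 4, 57, 63, 64, 66, 70, 71, 72, 73, 75, 94]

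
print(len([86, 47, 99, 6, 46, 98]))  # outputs 6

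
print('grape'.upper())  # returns GRAPE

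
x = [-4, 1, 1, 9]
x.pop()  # 9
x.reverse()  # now [1, 1, -4]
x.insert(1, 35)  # [1, 35, 1, -4]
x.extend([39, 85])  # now [1, 35, 1, -4, 39, 85]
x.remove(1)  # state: [35, 1, -4, 39, 85]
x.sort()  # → [-4, 1, 35, 39, 85]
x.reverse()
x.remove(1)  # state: [85, 39, 35, -4]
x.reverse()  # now [-4, 35, 39, 85]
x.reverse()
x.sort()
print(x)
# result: [-4, 35, 39, 85]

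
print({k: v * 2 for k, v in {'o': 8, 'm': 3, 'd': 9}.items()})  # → {'o': 16, 'm': 6, 'd': 18}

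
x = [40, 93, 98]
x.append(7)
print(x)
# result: [40, 93, 98, 7]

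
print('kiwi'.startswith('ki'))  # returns True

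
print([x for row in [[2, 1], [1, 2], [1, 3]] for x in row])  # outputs [2, 1, 1, 2, 1, 3]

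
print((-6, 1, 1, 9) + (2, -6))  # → (-6, 1, 1, 9, 2, -6)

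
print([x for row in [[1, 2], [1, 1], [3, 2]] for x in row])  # [1, 2, 1, 1, 3, 2]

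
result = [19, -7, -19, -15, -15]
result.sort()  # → [-19, -15, -15, -7, 19]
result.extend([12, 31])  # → [-19, -15, -15, -7, 19, 12, 31]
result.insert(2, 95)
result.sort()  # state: [-19, -15, -15, -7, 12, 19, 31, 95]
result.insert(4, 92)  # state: [-19, -15, -15, -7, 92, 12, 19, 31, 95]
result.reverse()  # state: [95, 31, 19, 12, 92, -7, -15, -15, -19]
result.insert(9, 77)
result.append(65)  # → [95, 31, 19, 12, 92, -7, -15, -15, -19, 77, 65]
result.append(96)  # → [95, 31, 19, 12, 92, -7, -15, -15, -19, 77, 65, 96]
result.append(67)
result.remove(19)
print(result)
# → [95, 31, 12, 92, -7, -15, -15, -19, 77, 65, 96, 67]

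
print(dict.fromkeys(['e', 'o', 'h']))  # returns {'e': None, 'o': None, 'h': None}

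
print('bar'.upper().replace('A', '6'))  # B6R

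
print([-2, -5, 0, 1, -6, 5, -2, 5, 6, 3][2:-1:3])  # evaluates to [0, 5, 6]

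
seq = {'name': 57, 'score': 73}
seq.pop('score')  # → 73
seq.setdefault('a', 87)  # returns 87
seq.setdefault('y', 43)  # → 43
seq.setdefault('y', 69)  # 43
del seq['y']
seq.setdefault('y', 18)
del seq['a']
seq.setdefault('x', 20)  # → 20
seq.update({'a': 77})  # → {'name': 57, 'y': 18, 'x': 20, 'a': 77}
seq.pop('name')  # 57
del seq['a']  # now {'y': 18, 'x': 20}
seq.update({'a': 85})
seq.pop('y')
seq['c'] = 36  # {'x': 20, 'a': 85, 'c': 36}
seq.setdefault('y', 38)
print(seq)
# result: {'x': 20, 'a': 85, 'c': 36, 'y': 38}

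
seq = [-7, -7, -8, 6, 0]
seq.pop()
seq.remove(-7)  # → [-7, -8, 6]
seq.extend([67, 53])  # [-7, -8, 6, 67, 53]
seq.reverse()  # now [53, 67, 6, -8, -7]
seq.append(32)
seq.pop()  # 32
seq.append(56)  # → [53, 67, 6, -8, -7, 56]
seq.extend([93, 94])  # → [53, 67, 6, -8, -7, 56, 93, 94]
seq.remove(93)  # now [53, 67, 6, -8, -7, 56, 94]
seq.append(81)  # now [53, 67, 6, -8, -7, 56, 94, 81]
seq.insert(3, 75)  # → [53, 67, 6, 75, -8, -7, 56, 94, 81]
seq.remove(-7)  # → [53, 67, 6, 75, -8, 56, 94, 81]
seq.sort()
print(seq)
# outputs [-8, 6, 53, 56, 67, 75, 81, 94]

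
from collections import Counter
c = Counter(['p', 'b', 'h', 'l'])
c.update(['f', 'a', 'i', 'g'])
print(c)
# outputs Counter({'p': 1, 'b': 1, 'h': 1, 'l': 1, 'f': 1, 'a': 1, 'i': 1, 'g': 1})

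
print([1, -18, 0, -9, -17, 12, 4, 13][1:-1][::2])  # [-18, -9, 12]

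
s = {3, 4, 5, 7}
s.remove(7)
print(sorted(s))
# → [3, 4, 5]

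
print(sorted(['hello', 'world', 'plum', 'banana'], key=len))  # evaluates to ['plum', 'hello', 'world', 'banana']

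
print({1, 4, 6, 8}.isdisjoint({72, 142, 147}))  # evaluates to True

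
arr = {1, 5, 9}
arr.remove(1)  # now {5, 9}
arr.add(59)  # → {5, 9, 59}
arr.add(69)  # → {5, 9, 59, 69}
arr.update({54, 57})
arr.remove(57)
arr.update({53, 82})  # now {5, 9, 53, 54, 59, 69, 82}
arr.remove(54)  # {5, 9, 53, 59, 69, 82}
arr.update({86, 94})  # {5, 9, 53, 59, 69, 82, 86, 94}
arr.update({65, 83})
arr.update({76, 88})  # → {5, 9, 53, 59, 65, 69, 76, 82, 83, 86, 88, 94}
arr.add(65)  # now {5, 9, 53, 59, 65, 69, 76, 82, 83, 86, 88, 94}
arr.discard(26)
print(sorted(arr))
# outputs [5, 9, 53, 59, 65, 69, 76, 82, 83, 86, 88, 94]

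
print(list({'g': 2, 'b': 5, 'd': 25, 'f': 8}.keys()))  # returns ['g', 'b', 'd', 'f']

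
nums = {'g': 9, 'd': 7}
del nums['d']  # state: {'g': 9}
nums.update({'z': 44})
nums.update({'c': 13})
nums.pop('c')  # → 13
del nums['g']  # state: {'z': 44}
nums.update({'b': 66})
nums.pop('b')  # 66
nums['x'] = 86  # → {'z': 44, 'x': 86}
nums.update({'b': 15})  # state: {'z': 44, 'x': 86, 'b': 15}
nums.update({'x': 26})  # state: {'z': 44, 'x': 26, 'b': 15}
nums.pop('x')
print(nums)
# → {'z': 44, 'b': 15}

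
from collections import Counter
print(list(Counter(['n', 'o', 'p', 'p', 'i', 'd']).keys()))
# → ['n', 'o', 'p', 'i', 'd']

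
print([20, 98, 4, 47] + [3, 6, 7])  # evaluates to [20, 98, 4, 47, 3, 6, 7]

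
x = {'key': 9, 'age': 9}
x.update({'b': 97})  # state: {'key': 9, 'age': 9, 'b': 97}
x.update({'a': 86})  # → {'key': 9, 'age': 9, 'b': 97, 'a': 86}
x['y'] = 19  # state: {'key': 9, 'age': 9, 'b': 97, 'a': 86, 'y': 19}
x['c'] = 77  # {'key': 9, 'age': 9, 'b': 97, 'a': 86, 'y': 19, 'c': 77}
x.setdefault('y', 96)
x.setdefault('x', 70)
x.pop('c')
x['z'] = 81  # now {'key': 9, 'age': 9, 'b': 97, 'a': 86, 'y': 19, 'x': 70, 'z': 81}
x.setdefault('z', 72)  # 81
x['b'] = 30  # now {'key': 9, 'age': 9, 'b': 30, 'a': 86, 'y': 19, 'x': 70, 'z': 81}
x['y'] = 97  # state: {'key': 9, 'age': 9, 'b': 30, 'a': 86, 'y': 97, 'x': 70, 'z': 81}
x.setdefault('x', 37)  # 70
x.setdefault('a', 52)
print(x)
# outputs {'key': 9, 'age': 9, 'b': 30, 'a': 86, 'y': 97, 'x': 70, 'z': 81}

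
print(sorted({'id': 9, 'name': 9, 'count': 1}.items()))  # [('count', 1), ('id', 9), ('name', 9)]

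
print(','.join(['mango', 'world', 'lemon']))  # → mango,world,lemon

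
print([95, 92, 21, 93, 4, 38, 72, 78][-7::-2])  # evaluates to [92]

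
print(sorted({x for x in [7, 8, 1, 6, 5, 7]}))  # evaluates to [1, 5, 6, 7, 8]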